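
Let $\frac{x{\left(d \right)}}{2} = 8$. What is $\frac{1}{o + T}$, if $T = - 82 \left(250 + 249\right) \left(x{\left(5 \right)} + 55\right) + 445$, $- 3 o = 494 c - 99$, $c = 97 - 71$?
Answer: $- \frac{3}{8726944} \approx -3.4376 \cdot 10^{-7}$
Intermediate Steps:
$x{\left(d \right)} = 16$ ($x{\left(d \right)} = 2 \cdot 8 = 16$)
$c = 26$
$o = - \frac{12745}{3}$ ($o = - \frac{494 \cdot 26 - 99}{3} = - \frac{12844 - 99}{3} = \left(- \frac{1}{3}\right) 12745 = - \frac{12745}{3} \approx -4248.3$)
$T = -2904733$ ($T = - 82 \left(250 + 249\right) \left(16 + 55\right) + 445 = - 82 \cdot 499 \cdot 71 + 445 = \left(-82\right) 35429 + 445 = -2905178 + 445 = -2904733$)
$\frac{1}{o + T} = \frac{1}{- \frac{12745}{3} - 2904733} = \frac{1}{- \frac{8726944}{3}} = - \frac{3}{8726944}$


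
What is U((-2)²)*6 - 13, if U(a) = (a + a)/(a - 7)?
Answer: -29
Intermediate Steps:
U(a) = 2*a/(-7 + a) (U(a) = (2*a)/(-7 + a) = 2*a/(-7 + a))
U((-2)²)*6 - 13 = (2*(-2)²/(-7 + (-2)²))*6 - 13 = (2*4/(-7 + 4))*6 - 13 = (2*4/(-3))*6 - 13 = (2*4*(-⅓))*6 - 13 = -8/3*6 - 13 = -16 - 13 = -29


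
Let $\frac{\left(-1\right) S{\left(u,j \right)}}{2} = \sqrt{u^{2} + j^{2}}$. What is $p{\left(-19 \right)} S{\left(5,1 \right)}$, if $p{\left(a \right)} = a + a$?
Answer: $76 \sqrt{26} \approx 387.53$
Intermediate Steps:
$p{\left(a \right)} = 2 a$
$S{\left(u,j \right)} = - 2 \sqrt{j^{2} + u^{2}}$ ($S{\left(u,j \right)} = - 2 \sqrt{u^{2} + j^{2}} = - 2 \sqrt{j^{2} + u^{2}}$)
$p{\left(-19 \right)} S{\left(5,1 \right)} = 2 \left(-19\right) \left(- 2 \sqrt{1^{2} + 5^{2}}\right) = - 38 \left(- 2 \sqrt{1 + 25}\right) = - 38 \left(- 2 \sqrt{26}\right) = 76 \sqrt{26}$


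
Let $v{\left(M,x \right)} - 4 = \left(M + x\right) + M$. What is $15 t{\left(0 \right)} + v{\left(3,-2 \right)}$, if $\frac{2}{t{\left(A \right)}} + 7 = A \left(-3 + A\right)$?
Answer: $\frac{26}{7} \approx 3.7143$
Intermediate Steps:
$t{\left(A \right)} = \frac{2}{-7 + A \left(-3 + A\right)}$
$v{\left(M,x \right)} = 4 + x + 2 M$ ($v{\left(M,x \right)} = 4 + \left(\left(M + x\right) + M\right) = 4 + \left(x + 2 M\right) = 4 + x + 2 M$)
$15 t{\left(0 \right)} + v{\left(3,-2 \right)} = 15 \frac{2}{-7 + 0^{2} - 0} + \left(4 - 2 + 2 \cdot 3\right) = 15 \frac{2}{-7 + 0 + 0} + \left(4 - 2 + 6\right) = 15 \frac{2}{-7} + 8 = 15 \cdot 2 \left(- \frac{1}{7}\right) + 8 = 15 \left(- \frac{2}{7}\right) + 8 = - \frac{30}{7} + 8 = \frac{26}{7}$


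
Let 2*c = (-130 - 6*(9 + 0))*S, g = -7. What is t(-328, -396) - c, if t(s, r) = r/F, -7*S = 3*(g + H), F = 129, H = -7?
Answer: 23604/43 ≈ 548.93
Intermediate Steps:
S = 6 (S = -3*(-7 - 7)/7 = -3*(-14)/7 = -1/7*(-42) = 6)
t(s, r) = r/129
c = -552 (c = ((-130 - 6*(9 + 0))*6)/2 = ((-130 - 6*9)*6)/2 = ((-130 - 54)*6)/2 = (-184*6)/2 = (1/2)*(-1104) = -552)
t(-328, -396) - c = (1/129)*(-396) - 1*(-552) = -132/43 + 552 = 23604/43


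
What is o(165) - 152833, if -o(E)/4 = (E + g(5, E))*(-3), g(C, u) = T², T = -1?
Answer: -150841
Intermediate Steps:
g(C, u) = 1 (g(C, u) = (-1)² = 1)
o(E) = 12 + 12*E (o(E) = -4*(E + 1)*(-3) = -4*(1 + E)*(-3) = -4*(-3 - 3*E) = 12 + 12*E)
o(165) - 152833 = (12 + 12*165) - 152833 = (12 + 1980) - 152833 = 1992 - 152833 = -150841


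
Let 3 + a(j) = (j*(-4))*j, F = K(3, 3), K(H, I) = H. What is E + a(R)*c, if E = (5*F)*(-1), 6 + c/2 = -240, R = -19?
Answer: 711909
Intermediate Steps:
c = -492 (c = -12 + 2*(-240) = -12 - 480 = -492)
F = 3
a(j) = -3 - 4*j² (a(j) = -3 + (j*(-4))*j = -3 + (-4*j)*j = -3 - 4*j²)
E = -15 (E = (5*3)*(-1) = 15*(-1) = -15)
E + a(R)*c = -15 + (-3 - 4*(-19)²)*(-492) = -15 + (-3 - 4*361)*(-492) = -15 + (-3 - 1444)*(-492) = -15 - 1447*(-492) = -15 + 711924 = 711909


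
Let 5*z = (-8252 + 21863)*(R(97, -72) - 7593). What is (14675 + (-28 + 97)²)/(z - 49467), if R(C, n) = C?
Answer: -97180/102275391 ≈ -0.00095018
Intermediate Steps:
z = -102028056/5 (z = ((-8252 + 21863)*(97 - 7593))/5 = (13611*(-7496))/5 = (⅕)*(-102028056) = -102028056/5 ≈ -2.0406e+7)
(14675 + (-28 + 97)²)/(z - 49467) = (14675 + (-28 + 97)²)/(-102028056/5 - 49467) = (14675 + 69²)/(-102275391/5) = (14675 + 4761)*(-5/102275391) = 19436*(-5/102275391) = -97180/102275391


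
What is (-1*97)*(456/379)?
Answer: -44232/379 ≈ -116.71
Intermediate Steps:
(-1*97)*(456/379) = -44232/379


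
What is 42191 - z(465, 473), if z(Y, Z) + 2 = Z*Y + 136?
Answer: -177888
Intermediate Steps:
z(Y, Z) = 134 + Y*Z (z(Y, Z) = -2 + (Z*Y + 136) = -2 + (Y*Z + 136) = -2 + (136 + Y*Z) = 134 + Y*Z)
42191 - z(465, 473) = 42191 - (134 + 465*473) = 42191 - (134 + 219945) = 42191 - 1*220079 = 42191 - 220079 = -177888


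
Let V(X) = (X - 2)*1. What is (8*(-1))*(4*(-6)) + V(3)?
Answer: 193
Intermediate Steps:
V(X) = -2 + X (V(X) = (-2 + X)*1 = -2 + X)
(8*(-1))*(4*(-6)) + V(3) = (8*(-1))*(4*(-6)) + (-2 + 3) = -8*(-24) + 1 = 192 + 1 = 193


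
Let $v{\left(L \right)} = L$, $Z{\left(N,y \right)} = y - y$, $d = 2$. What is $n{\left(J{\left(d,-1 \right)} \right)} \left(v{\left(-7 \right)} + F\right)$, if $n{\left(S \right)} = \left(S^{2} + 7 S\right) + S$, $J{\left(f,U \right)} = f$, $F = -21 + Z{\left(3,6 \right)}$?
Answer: $-560$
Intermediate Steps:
$Z{\left(N,y \right)} = 0$
$F = -21$ ($F = -21 + 0 = -21$)
$n{\left(S \right)} = S^{2} + 8 S$
$n{\left(J{\left(d,-1 \right)} \right)} \left(v{\left(-7 \right)} + F\right) = 2 \left(8 + 2\right) \left(-7 - 21\right) = 2 \cdot 10 \left(-28\right) = 20 \left(-28\right) = -560$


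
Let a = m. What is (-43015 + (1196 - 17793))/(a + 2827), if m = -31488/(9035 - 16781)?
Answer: -76959092/3654905 ≈ -21.056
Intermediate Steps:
m = 5248/1291 (m = -31488/(-7746) = -31488*(-1/7746) = 5248/1291 ≈ 4.0651)
a = 5248/1291 ≈ 4.0651
(-43015 + (1196 - 17793))/(a + 2827) = (-43015 + (1196 - 17793))/(5248/1291 + 2827) = (-43015 - 16597)/(3654905/1291) = -59612*1291/3654905 = -76959092/3654905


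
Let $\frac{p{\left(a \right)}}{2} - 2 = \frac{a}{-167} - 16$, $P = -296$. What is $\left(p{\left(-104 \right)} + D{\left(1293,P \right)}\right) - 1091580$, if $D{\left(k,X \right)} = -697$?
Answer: $- \frac{182414727}{167} \approx -1.0923 \cdot 10^{6}$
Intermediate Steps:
$p{\left(a \right)} = -28 - \frac{2 a}{167}$ ($p{\left(a \right)} = 4 + 2 \left(\frac{a}{-167} - 16\right) = 4 + 2 \left(a \left(- \frac{1}{167}\right) - 16\right) = 4 + 2 \left(- \frac{a}{167} - 16\right) = 4 + 2 \left(-16 - \frac{a}{167}\right) = 4 - \left(32 + \frac{2 a}{167}\right) = -28 - \frac{2 a}{167}$)
$\left(p{\left(-104 \right)} + D{\left(1293,P \right)}\right) - 1091580 = \left(\left(-28 - - \frac{208}{167}\right) - 697\right) - 1091580 = \left(\left(-28 + \frac{208}{167}\right) - 697\right) - 1091580 = \left(- \frac{4468}{167} - 697\right) - 1091580 = - \frac{120867}{167} - 1091580 = - \frac{182414727}{167}$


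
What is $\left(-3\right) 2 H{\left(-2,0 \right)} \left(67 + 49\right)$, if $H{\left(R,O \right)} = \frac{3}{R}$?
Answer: $1044$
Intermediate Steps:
$\left(-3\right) 2 H{\left(-2,0 \right)} \left(67 + 49\right) = \left(-3\right) 2 \frac{3}{-2} \left(67 + 49\right) = - 6 \cdot 3 \left(- \frac{1}{2}\right) 116 = \left(-6\right) \left(- \frac{3}{2}\right) 116 = 9 \cdot 116 = 1044$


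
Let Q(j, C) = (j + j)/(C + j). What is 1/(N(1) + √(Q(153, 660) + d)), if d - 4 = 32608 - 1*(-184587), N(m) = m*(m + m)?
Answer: -542/58859947 + √15951339401/58859947 ≈ 0.0021365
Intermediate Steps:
Q(j, C) = 2*j/(C + j) (Q(j, C) = (2*j)/(C + j) = 2*j/(C + j))
N(m) = 2*m² (N(m) = m*(2*m) = 2*m²)
d = 217199 (d = 4 + (32608 - 1*(-184587)) = 4 + (32608 + 184587) = 4 + 217195 = 217199)
1/(N(1) + √(Q(153, 660) + d)) = 1/(2*1² + √(2*153/(660 + 153) + 217199)) = 1/(2*1 + √(2*153/813 + 217199)) = 1/(2 + √(2*153*(1/813) + 217199)) = 1/(2 + √(102/271 + 217199)) = 1/(2 + √(58861031/271)) = 1/(2 + √15951339401/271)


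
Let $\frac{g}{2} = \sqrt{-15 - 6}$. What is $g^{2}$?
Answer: $-84$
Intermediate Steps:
$g = 2 i \sqrt{21}$ ($g = 2 \sqrt{-15 - 6} = 2 \sqrt{-21} = 2 i \sqrt{21} \approx 9.1651 i$)
$g^{2} = \left(2 i \sqrt{21}\right)^{2} = -84$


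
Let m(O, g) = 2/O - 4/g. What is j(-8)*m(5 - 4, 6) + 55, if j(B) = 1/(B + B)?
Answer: 659/12 ≈ 54.917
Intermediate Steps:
j(B) = 1/(2*B)
m(O, g) = -4/g + 2/O
j(-8)*m(5 - 4, 6) + 55 = ((½)/(-8))*(-4/6 + 2/(5 - 4)) + 55 = ((½)*(-⅛))*(-4*⅙ + 2/1) + 55 = -(-⅔ + 2*1)/16 + 55 = -(-⅔ + 2)/16 + 55 = -1/16*4/3 + 55 = -1/12 + 55 = 659/12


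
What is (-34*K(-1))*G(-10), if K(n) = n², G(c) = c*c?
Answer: -3400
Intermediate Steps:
G(c) = c²
(-34*K(-1))*G(-10) = -34*(-1)²*(-10)² = -34*1*100 = -34*100 = -3400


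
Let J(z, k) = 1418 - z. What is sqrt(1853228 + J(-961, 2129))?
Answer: sqrt(1855607) ≈ 1362.2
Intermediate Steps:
sqrt(1853228 + J(-961, 2129)) = sqrt(1853228 + (1418 - 1*(-961))) = sqrt(1853228 + (1418 + 961)) = sqrt(1853228 + 2379) = sqrt(1855607)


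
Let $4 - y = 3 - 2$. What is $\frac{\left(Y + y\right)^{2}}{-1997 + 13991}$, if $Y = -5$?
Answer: $\frac{2}{5997} \approx 0.0003335$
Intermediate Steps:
$y = 3$ ($y = 4 - \left(3 - 2\right) = 4 - 1 = 3$)
$\frac{\left(Y + y\right)^{2}}{-1997 + 13991} = \frac{\left(-5 + 3\right)^{2}}{-1997 + 13991} = \frac{\left(-2\right)^{2}}{11994} = 4 \cdot \frac{1}{11994} = \frac{2}{5997}$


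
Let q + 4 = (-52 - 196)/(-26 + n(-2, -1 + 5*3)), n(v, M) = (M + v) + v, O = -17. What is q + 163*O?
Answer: -5519/2 ≈ -2759.5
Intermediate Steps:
n(v, M) = M + 2*v
q = 23/2 (q = -4 + (-52 - 196)/(-26 + ((-1 + 5*3) + 2*(-2))) = -4 - 248/(-26 + ((-1 + 15) - 4)) = -4 - 248/(-26 + (14 - 4)) = -4 - 248/(-26 + 10) = -4 - 248/(-16) = -4 - 248*(-1/16) = -4 + 31/2 = 23/2 ≈ 11.500)
q + 163*O = 23/2 + 163*(-17) = 23/2 - 2771 = -5519/2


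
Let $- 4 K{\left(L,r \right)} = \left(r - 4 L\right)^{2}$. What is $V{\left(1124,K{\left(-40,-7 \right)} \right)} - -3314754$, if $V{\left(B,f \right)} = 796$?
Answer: $3315550$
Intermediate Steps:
$K{\left(L,r \right)} = - \frac{\left(r - 4 L\right)^{2}}{4}$
$V{\left(1124,K{\left(-40,-7 \right)} \right)} - -3314754 = 796 - -3314754 = 796 + 3314754 = 3315550$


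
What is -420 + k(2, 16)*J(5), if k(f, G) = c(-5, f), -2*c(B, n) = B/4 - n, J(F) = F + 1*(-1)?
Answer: -827/2 ≈ -413.50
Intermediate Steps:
J(F) = -1 + F (J(F) = F - 1 = -1 + F)
c(B, n) = n/2 - B/8 (c(B, n) = -(B/4 - n)/2 = -(-n + B/4)/2 = n/2 - B/8)
k(f, G) = 5/8 + f/2 (k(f, G) = f/2 - ⅛*(-5) = f/2 + 5/8 = 5/8 + f/2)
-420 + k(2, 16)*J(5) = -420 + (5/8 + (½)*2)*(-1 + 5) = -420 + (5/8 + 1)*4 = -420 + (13/8)*4 = -420 + 13/2 = -827/2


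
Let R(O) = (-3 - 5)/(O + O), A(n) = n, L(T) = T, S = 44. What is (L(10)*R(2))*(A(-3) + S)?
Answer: -820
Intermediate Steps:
R(O) = -4/O (R(O) = -8*1/(2*O) = -4/O)
(L(10)*R(2))*(A(-3) + S) = (10*(-4/2))*(-3 + 44) = (10*(-4*½))*41 = (10*(-2))*41 = -20*41 = -820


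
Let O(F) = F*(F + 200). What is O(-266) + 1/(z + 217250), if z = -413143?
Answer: 3439097507/195893 ≈ 17556.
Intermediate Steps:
O(F) = F*(200 + F)
O(-266) + 1/(z + 217250) = -266*(200 - 266) + 1/(-413143 + 217250) = -266*(-66) + 1/(-195893) = 17556 - 1/195893 = 3439097507/195893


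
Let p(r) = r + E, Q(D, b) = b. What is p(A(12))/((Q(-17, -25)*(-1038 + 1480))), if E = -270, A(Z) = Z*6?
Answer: 99/5525 ≈ 0.017919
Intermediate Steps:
A(Z) = 6*Z
p(r) = -270 + r (p(r) = r - 270 = -270 + r)
p(A(12))/((Q(-17, -25)*(-1038 + 1480))) = (-270 + 6*12)/((-25*(-1038 + 1480))) = (-270 + 72)/((-25*442)) = -198/(-11050) = -198*(-1/11050) = 99/5525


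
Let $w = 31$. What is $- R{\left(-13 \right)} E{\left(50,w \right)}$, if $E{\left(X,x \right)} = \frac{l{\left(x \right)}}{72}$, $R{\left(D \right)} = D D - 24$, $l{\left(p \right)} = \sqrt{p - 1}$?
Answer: $- \frac{145 \sqrt{30}}{72} \approx -11.031$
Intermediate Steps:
$l{\left(p \right)} = \sqrt{-1 + p}$
$R{\left(D \right)} = -24 + D^{2}$ ($R{\left(D \right)} = D^{2} - 24 = -24 + D^{2}$)
$E{\left(X,x \right)} = \frac{\sqrt{-1 + x}}{72}$
$- R{\left(-13 \right)} E{\left(50,w \right)} = - \left(-24 + \left(-13\right)^{2}\right) \frac{\sqrt{-1 + 31}}{72} = - \left(-24 + 169\right) \frac{\sqrt{30}}{72} = - 145 \frac{\sqrt{30}}{72} = - \frac{145 \sqrt{30}}{72}$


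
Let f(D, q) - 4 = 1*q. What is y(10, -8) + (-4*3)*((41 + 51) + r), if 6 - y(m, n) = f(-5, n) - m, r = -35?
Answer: -664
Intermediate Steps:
f(D, q) = 4 + q (f(D, q) = 4 + 1*q = 4 + q)
y(m, n) = 2 + m - n (y(m, n) = 6 - ((4 + n) - m) = 6 - (4 + n - m) = 6 + (-4 + m - n) = 2 + m - n)
y(10, -8) + (-4*3)*((41 + 51) + r) = (2 + 10 - 1*(-8)) + (-4*3)*((41 + 51) - 35) = (2 + 10 + 8) - 12*(92 - 35) = 20 - 12*57 = 20 - 684 = -664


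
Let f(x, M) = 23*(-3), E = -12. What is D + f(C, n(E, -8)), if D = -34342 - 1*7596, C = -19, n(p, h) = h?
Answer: -42007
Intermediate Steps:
f(x, M) = -69
D = -41938 (D = -34342 - 7596 = -41938)
D + f(C, n(E, -8)) = -41938 - 69 = -42007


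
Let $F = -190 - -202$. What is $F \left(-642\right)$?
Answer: $-7704$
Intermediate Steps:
$F = 12$ ($F = -190 + 202 = 12$)
$F \left(-642\right) = 12 \left(-642\right) = -7704$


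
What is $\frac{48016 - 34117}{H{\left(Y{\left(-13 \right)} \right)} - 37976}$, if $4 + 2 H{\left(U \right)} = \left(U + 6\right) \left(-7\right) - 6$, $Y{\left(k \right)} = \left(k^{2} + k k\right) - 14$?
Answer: $- \frac{13899}{39136} \approx -0.35515$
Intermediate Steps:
$Y{\left(k \right)} = -14 + 2 k^{2}$ ($Y{\left(k \right)} = \left(k^{2} + k^{2}\right) - 14 = 2 k^{2} - 14 = -14 + 2 k^{2}$)
$H{\left(U \right)} = -26 - \frac{7 U}{2}$ ($H{\left(U \right)} = -2 + \frac{\left(U + 6\right) \left(-7\right) - 6}{2} = -2 + \frac{\left(6 + U\right) \left(-7\right) - 6}{2} = -2 + \frac{\left(-42 - 7 U\right) - 6}{2} = -2 + \frac{-48 - 7 U}{2} = -2 - \left(24 + \frac{7 U}{2}\right) = -26 - \frac{7 U}{2}$)
$\frac{48016 - 34117}{H{\left(Y{\left(-13 \right)} \right)} - 37976} = \frac{48016 - 34117}{\left(-26 - \frac{7 \left(-14 + 2 \left(-13\right)^{2}\right)}{2}\right) - 37976} = \frac{13899}{\left(-26 - \frac{7 \left(-14 + 2 \cdot 169\right)}{2}\right) - 37976} = \frac{13899}{\left(-26 - \frac{7 \left(-14 + 338\right)}{2}\right) - 37976} = \frac{13899}{\left(-26 - 1134\right) - 37976} = \frac{13899}{-1160 - 37976} = \frac{13899}{-39136} = 13899 \left(- \frac{1}{39136}\right) = - \frac{13899}{39136}$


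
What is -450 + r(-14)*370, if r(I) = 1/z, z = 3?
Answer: -980/3 ≈ -326.67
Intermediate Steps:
r(I) = ⅓ (r(I) = 1/3 = ⅓)
-450 + r(-14)*370 = -450 + (⅓)*370 = -450 + 370/3 = -980/3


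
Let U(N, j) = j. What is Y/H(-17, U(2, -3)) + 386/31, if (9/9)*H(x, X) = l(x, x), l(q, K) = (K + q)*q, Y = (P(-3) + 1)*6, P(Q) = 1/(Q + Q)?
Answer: 223263/17918 ≈ 12.460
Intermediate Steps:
P(Q) = 1/(2*Q)
Y = 5 (Y = ((½)/(-3) + 1)*6 = ((½)*(-⅓) + 1)*6 = (-⅙ + 1)*6 = (⅚)*6 = 5)
l(q, K) = q*(K + q)
H(x, X) = 2*x² (H(x, X) = x*(x + x) = x*(2*x) = 2*x²)
Y/H(-17, U(2, -3)) + 386/31 = 5/((2*(-17)²)) + 386/31 = 5/((2*289)) + 386*(1/31) = 5/578 + 386/31 = 223263/17918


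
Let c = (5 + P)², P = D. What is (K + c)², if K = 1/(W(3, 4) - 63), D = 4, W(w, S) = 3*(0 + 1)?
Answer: 23609881/3600 ≈ 6558.3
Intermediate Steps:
W(w, S) = 3 (W(w, S) = 3*1 = 3)
P = 4
c = 81 (c = (5 + 4)² = 9² = 81)
K = -1/60 (K = 1/(3 - 63) = 1/(-60) = -1/60 ≈ -0.016667)
(K + c)² = (-1/60 + 81)² = (4859/60)² = 23609881/3600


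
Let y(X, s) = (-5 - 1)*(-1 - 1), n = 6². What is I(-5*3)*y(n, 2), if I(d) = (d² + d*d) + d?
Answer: 5220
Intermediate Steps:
I(d) = d + 2*d² (I(d) = (d² + d²) + d = 2*d² + d = d + 2*d²)
n = 36
y(X, s) = 12 (y(X, s) = -6*(-2) = 12)
I(-5*3)*y(n, 2) = ((-5*3)*(1 + 2*(-5*3)))*12 = -15*(1 + 2*(-15))*12 = -15*(1 - 30)*12 = -15*(-29)*12 = 435*12 = 5220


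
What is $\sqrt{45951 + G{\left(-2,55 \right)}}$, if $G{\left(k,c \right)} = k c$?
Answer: $\sqrt{45841} \approx 214.1$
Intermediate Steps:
$G{\left(k,c \right)} = c k$
$\sqrt{45951 + G{\left(-2,55 \right)}} = \sqrt{45951 + 55 \left(-2\right)} = \sqrt{45951 - 110} = \sqrt{45841}$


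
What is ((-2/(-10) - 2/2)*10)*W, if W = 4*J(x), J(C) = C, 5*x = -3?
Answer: 96/5 ≈ 19.200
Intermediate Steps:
x = -⅗ (x = (⅕)*(-3) = -⅗ ≈ -0.60000)
W = -12/5 (W = 4*(-⅗) = -12/5 ≈ -2.4000)
((-2/(-10) - 2/2)*10)*W = ((-2/(-10) - 2/2)*10)*(-12/5) = ((-2*(-⅒) - 2*½)*10)*(-12/5) = ((⅕ - 1)*10)*(-12/5) = -⅘*10*(-12/5) = -8*(-12/5) = 96/5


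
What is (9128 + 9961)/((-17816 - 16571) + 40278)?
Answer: 19089/5891 ≈ 3.2404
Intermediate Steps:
(9128 + 9961)/((-17816 - 16571) + 40278) = 19089/(-34387 + 40278) = 19089/5891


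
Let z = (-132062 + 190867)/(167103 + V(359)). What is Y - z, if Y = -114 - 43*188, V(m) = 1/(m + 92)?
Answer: -617856116947/75363454 ≈ -8198.3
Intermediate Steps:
V(m) = 1/(92 + m)
Y = -8198 (Y = -114 - 8084 = -8198)
z = 26521055/75363454 (z = (-132062 + 190867)/(167103 + 1/(92 + 359)) = 58805/(167103 + 1/451) = 58805/(75363454/451) = 58805*(451/75363454) = 26521055/75363454 ≈ 0.35191)
Y - z = -8198 - 1*26521055/75363454 = -8198 - 26521055/75363454 = -617856116947/75363454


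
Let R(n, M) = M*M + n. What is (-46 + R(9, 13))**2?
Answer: 17424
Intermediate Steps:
R(n, M) = n + M**2 (R(n, M) = M**2 + n = n + M**2)
(-46 + R(9, 13))**2 = (-46 + (9 + 13**2))**2 = (-46 + (9 + 169))**2 = (-46 + 178)**2 = 132**2 = 17424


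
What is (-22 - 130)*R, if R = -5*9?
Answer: 6840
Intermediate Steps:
R = -45
(-22 - 130)*R = (-22 - 130)*(-45) = -152*(-45) = 6840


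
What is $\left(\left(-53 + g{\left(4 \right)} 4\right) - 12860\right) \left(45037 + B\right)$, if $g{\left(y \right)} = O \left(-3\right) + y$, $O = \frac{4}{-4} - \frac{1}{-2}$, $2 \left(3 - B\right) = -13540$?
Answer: $-667882710$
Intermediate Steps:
$B = 6773$ ($B = 3 - -6770 = 3 + 6770 = 6773$)
$O = - \frac{1}{2}$ ($O = 4 \left(- \frac{1}{4}\right) - - \frac{1}{2} = -1 + \frac{1}{2} = - \frac{1}{2} \approx -0.5$)
$g{\left(y \right)} = \frac{3}{2} + y$ ($g{\left(y \right)} = \left(- \frac{1}{2}\right) \left(-3\right) + y = \frac{3}{2} + y$)
$\left(\left(-53 + g{\left(4 \right)} 4\right) - 12860\right) \left(45037 + B\right) = \left(\left(-53 + \left(\frac{3}{2} + 4\right) 4\right) - 12860\right) \left(45037 + 6773\right) = \left(\left(-53 + \frac{11}{2} \cdot 4\right) - 12860\right) 51810 = \left(\left(-53 + 22\right) - 12860\right) 51810 = \left(-31 - 12860\right) 51810 = \left(-12891\right) 51810 = -667882710$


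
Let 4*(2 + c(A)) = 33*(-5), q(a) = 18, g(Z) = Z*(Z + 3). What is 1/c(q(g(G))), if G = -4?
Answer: -4/173 ≈ -0.023121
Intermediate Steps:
g(Z) = Z*(3 + Z)
c(A) = -173/4 (c(A) = -2 + (33*(-5))/4 = -2 + (1/4)*(-165) = -2 - 165/4 = -173/4)
1/c(q(g(G))) = 1/(-173/4) = -4/173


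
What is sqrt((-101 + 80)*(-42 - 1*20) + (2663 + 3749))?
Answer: sqrt(7714) ≈ 87.829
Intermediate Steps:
sqrt((-101 + 80)*(-42 - 1*20) + (2663 + 3749)) = sqrt(-21*(-42 - 20) + 6412) = sqrt(-21*(-62) + 6412) = sqrt(1302 + 6412) = sqrt(7714)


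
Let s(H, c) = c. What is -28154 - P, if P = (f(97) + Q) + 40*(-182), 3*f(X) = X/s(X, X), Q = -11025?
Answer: -29548/3 ≈ -9849.3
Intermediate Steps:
f(X) = 1/3 (f(X) = (X/X)/3 = (1/3)*1 = 1/3)
P = -54914/3 (P = (1/3 - 11025) + 40*(-182) = -33074/3 - 7280 = -54914/3 ≈ -18305.)
-28154 - P = -28154 - 1*(-54914/3) = -28154 + 54914/3 = -29548/3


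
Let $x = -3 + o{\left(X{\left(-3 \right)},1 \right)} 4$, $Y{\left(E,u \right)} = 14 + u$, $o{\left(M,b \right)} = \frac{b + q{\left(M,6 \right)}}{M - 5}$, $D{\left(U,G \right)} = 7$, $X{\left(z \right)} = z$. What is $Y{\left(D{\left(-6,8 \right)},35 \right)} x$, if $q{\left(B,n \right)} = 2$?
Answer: $- \frac{441}{2} \approx -220.5$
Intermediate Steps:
$o{\left(M,b \right)} = \frac{2 + b}{-5 + M}$ ($o{\left(M,b \right)} = \frac{b + 2}{M - 5} = \frac{2 + b}{-5 + M}$)
$x = - \frac{9}{2}$ ($x = -3 + \frac{2 + 1}{-5 - 3} \cdot 4 = -3 + \frac{1}{-8} \cdot 3 \cdot 4 = -3 + \left(- \frac{1}{8}\right) 3 \cdot 4 = -3 - \frac{3}{2} = - \frac{9}{2} \approx -4.5$)
$Y{\left(D{\left(-6,8 \right)},35 \right)} x = \left(14 + 35\right) \left(- \frac{9}{2}\right) = 49 \left(- \frac{9}{2}\right) = - \frac{441}{2}$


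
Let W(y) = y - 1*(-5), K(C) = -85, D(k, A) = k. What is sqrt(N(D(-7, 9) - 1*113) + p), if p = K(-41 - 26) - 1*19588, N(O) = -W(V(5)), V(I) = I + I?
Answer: 2*I*sqrt(4922) ≈ 140.31*I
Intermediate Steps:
V(I) = 2*I
W(y) = 5 + y (W(y) = y + 5 = 5 + y)
N(O) = -15 (N(O) = -(5 + 2*5) = -(5 + 10) = -1*15 = -15)
p = -19673 (p = -85 - 1*19588 = -85 - 19588 = -19673)
sqrt(N(D(-7, 9) - 1*113) + p) = sqrt(-15 - 19673) = sqrt(-19688) = 2*I*sqrt(4922)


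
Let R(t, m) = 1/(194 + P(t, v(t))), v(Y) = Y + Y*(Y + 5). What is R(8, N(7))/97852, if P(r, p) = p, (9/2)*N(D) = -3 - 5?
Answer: 1/29942712 ≈ 3.3397e-8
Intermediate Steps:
N(D) = -16/9 (N(D) = 2*(-3 - 5)/9 = (2/9)*(-8) = -16/9)
v(Y) = Y + Y*(5 + Y)
R(t, m) = 1/(194 + t*(6 + t))
R(8, N(7))/97852 = 1/((194 + 8*(6 + 8))*97852) = (1/97852)/(194 + 8*14) = (1/97852)/(194 + 112) = (1/97852)/306 = (1/306)*(1/97852) = 1/29942712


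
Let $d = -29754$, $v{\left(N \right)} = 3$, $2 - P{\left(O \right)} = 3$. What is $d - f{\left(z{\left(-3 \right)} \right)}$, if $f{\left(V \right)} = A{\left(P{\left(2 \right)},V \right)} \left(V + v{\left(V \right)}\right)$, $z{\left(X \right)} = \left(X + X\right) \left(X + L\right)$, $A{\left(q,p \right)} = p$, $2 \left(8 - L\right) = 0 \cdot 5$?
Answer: $-30564$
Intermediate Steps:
$P{\left(O \right)} = -1$ ($P{\left(O \right)} = 2 - 3 = -1$)
$L = 8$ ($L = 8 - \frac{0 \cdot 5}{2} = 8 - 0 = 8 + 0 = 8$)
$z{\left(X \right)} = 2 X \left(8 + X\right)$ ($z{\left(X \right)} = \left(X + X\right) \left(X + 8\right) = 2 X \left(8 + X\right)$)
$f{\left(V \right)} = V \left(3 + V\right)$ ($f{\left(V \right)} = V \left(V + 3\right) = V \left(3 + V\right)$)
$d - f{\left(z{\left(-3 \right)} \right)} = -29754 - 2 \left(-3\right) \left(8 - 3\right) \left(3 + 2 \left(-3\right) \left(8 - 3\right)\right) = -29754 - 2 \left(-3\right) 5 \left(3 + 2 \left(-3\right) 5\right) = -29754 - - 30 \left(3 - 30\right) = -29754 - \left(-30\right) \left(-27\right) = -29754 - 810 = -30564$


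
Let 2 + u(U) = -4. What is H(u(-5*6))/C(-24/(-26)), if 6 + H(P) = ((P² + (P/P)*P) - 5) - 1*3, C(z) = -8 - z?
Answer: -52/29 ≈ -1.7931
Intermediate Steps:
u(U) = -6 (u(U) = -2 - 4 = -6)
H(P) = -14 + P + P² (H(P) = -6 + (((P² + (P/P)*P) - 5) - 1*3) = -6 + (((P² + 1*P) - 5) - 3) = -6 + (((P² + P) - 5) - 3) = -6 + (((P + P²) - 5) - 3) = -6 + ((-5 + P + P²) - 3) = -6 + (-8 + P + P²) = -14 + P + P²)
H(u(-5*6))/C(-24/(-26)) = (-14 - 6 + (-6)²)/(-8 - (-24)/(-26)) = (-14 - 6 + 36)/(-8 - (-24)*(-1)/26) = 16/(-8 - 1*12/13) = 16/(-8 - 12/13) = 16/(-116/13) = 16*(-13/116) = -52/29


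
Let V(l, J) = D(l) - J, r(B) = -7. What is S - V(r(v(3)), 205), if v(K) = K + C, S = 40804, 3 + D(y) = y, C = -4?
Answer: 41019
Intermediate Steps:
D(y) = -3 + y
v(K) = -4 + K (v(K) = K - 4 = -4 + K)
V(l, J) = -3 + l - J (V(l, J) = (-3 + l) - J = -3 + l - J)
S - V(r(v(3)), 205) = 40804 - (-3 - 7 - 1*205) = 40804 - (-3 - 7 - 205) = 40804 - 1*(-215) = 40804 + 215 = 41019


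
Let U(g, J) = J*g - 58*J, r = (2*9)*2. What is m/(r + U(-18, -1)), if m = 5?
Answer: 5/112 ≈ 0.044643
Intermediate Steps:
r = 36 (r = 18*2 = 36)
U(g, J) = -58*J + J*g
m/(r + U(-18, -1)) = 5/(36 - (-58 - 18)) = 5/(36 - 1*(-76)) = 5/(36 + 76) = 5/112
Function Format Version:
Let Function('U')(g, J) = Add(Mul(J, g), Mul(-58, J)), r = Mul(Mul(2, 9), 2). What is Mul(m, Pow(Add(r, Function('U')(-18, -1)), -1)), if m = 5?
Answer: Rational(5, 112) ≈ 0.044643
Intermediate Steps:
r = 36 (r = Mul(18, 2) = 36)
Function('U')(g, J) = Add(Mul(-58, J), Mul(J, g))
Mul(m, Pow(Add(r, Function('U')(-18, -1)), -1)) = Mul(5, Pow(Add(36, Mul(-1, Add(-58, -18))), -1)) = Mul(5, Pow(Add(36, Mul(-1, -76)), -1)) = Mul(5, Pow(Add(36, 76), -1)) = Mul(5, Pow(112, -1)) = Mul(5, Rational(1, 112)) = Rational(5, 112)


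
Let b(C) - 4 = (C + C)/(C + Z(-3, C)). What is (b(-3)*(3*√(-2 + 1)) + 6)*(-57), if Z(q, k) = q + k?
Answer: -342 - 798*I ≈ -342.0 - 798.0*I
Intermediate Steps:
Z(q, k) = k + q
b(C) = 4 + 2*C/(-3 + 2*C) (b(C) = 4 + (C + C)/(C + (C - 3)) = 4 + (2*C)/(C + (-3 + C)) = 4 + (2*C)/(-3 + 2*C) = 4 + 2*C/(-3 + 2*C))
(b(-3)*(3*√(-2 + 1)) + 6)*(-57) = ((2*(-6 + 5*(-3))/(-3 + 2*(-3)))*(3*√(-2 + 1)) + 6)*(-57) = ((2*(-6 - 15)/(-3 - 6))*(3*√(-1)) + 6)*(-57) = ((2*(-21)/(-9))*(3*I) + 6)*(-57) = ((2*(-⅑)*(-21))*(3*I) + 6)*(-57) = (14*(3*I)/3 + 6)*(-57) = (14*I + 6)*(-57) = (6 + 14*I)*(-57) = -342 - 798*I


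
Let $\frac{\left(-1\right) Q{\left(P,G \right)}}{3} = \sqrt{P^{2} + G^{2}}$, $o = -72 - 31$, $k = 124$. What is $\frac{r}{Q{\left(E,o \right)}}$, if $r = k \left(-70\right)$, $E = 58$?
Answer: $\frac{8680 \sqrt{13973}}{41919} \approx 24.477$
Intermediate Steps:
$o = -103$ ($o = -72 - 31 = -103$)
$r = -8680$ ($r = 124 \left(-70\right) = -8680$)
$Q{\left(P,G \right)} = - 3 \sqrt{G^{2} + P^{2}}$ ($Q{\left(P,G \right)} = - 3 \sqrt{P^{2} + G^{2}} = - 3 \sqrt{G^{2} + P^{2}}$)
$\frac{r}{Q{\left(E,o \right)}} = - \frac{8680}{\left(-3\right) \sqrt{\left(-103\right)^{2} + 58^{2}}} = - \frac{8680}{\left(-3\right) \sqrt{10609 + 3364}} = - \frac{8680}{\left(-3\right) \sqrt{13973}} = - 8680 \left(- \frac{\sqrt{13973}}{41919}\right) = \frac{8680 \sqrt{13973}}{41919}$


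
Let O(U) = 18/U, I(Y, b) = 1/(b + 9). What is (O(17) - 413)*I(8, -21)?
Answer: 7003/204 ≈ 34.328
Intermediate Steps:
I(Y, b) = 1/(9 + b)
(O(17) - 413)*I(8, -21) = (18/17 - 413)/(9 - 21) = (18*(1/17) - 413)/(-12) = (18/17 - 413)*(-1/12) = -7003/17*(-1/12) = 7003/204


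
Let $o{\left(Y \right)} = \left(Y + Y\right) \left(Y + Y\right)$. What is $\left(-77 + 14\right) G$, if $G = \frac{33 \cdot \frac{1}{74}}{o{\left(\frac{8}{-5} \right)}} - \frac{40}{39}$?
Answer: $\frac{15237285}{246272} \approx 61.872$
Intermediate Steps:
$o{\left(Y \right)} = 4 Y^{2}$ ($o{\left(Y \right)} = 2 Y 2 Y = 4 Y^{2}$)
$G = - \frac{725585}{738816}$ ($G = \frac{33 \cdot \frac{1}{74}}{4 \left(\frac{8}{-5}\right)^{2}} - \frac{40}{39} = \frac{33 \cdot \frac{1}{74}}{4 \left(8 \left(- \frac{1}{5}\right)\right)^{2}} - \frac{40}{39} = \frac{33}{74 \cdot 4 \left(- \frac{8}{5}\right)^{2}} - \frac{40}{39} = \frac{33}{74 \cdot 4 \cdot \frac{64}{25}} - \frac{40}{39} = \frac{33}{74 \cdot \frac{256}{25}} - \frac{40}{39} = \frac{33}{74} \cdot \frac{25}{256} - \frac{40}{39} = \frac{825}{18944} - \frac{40}{39} = - \frac{725585}{738816} \approx -0.98209$)
$\left(-77 + 14\right) G = \left(-77 + 14\right) \left(- \frac{725585}{738816}\right) = \left(-63\right) \left(- \frac{725585}{738816}\right) = \frac{15237285}{246272}$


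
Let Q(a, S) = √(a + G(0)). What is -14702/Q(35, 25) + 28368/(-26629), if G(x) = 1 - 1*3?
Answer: -28368/26629 - 14702*√33/33 ≈ -2560.4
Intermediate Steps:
G(x) = -2 (G(x) = 1 - 3 = -2)
Q(a, S) = √(-2 + a) (Q(a, S) = √(a - 2) = √(-2 + a))
-14702/Q(35, 25) + 28368/(-26629) = -14702/√(-2 + 35) + 28368/(-26629) = -14702*√33/33 + 28368*(-1/26629) = -14702*√33/33 - 28368/26629 = -28368/26629 - 14702*√33/33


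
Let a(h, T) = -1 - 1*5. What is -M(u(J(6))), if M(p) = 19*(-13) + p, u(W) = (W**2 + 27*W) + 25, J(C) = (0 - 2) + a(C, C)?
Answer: 374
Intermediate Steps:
a(h, T) = -6 (a(h, T) = -1 - 5 = -6)
J(C) = -8 (J(C) = (0 - 2) - 6 = -2 - 6 = -8)
u(W) = 25 + W**2 + 27*W
M(p) = -247 + p
-M(u(J(6))) = -(-247 + (25 + (-8)**2 + 27*(-8))) = -(-247 + (25 + 64 - 216)) = -(-247 - 127) = -1*(-374) = 374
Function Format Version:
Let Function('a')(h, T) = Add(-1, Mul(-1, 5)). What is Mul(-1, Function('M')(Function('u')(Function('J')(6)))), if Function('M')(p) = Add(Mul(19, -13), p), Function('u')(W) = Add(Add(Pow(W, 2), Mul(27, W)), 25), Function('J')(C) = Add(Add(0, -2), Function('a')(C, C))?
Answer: 374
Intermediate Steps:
Function('a')(h, T) = -6 (Function('a')(h, T) = Add(-1, -5) = -6)
Function('J')(C) = -8 (Function('J')(C) = Add(Add(0, -2), -6) = Add(-2, -6) = -8)
Function('u')(W) = Add(25, Pow(W, 2), Mul(27, W))
Function('M')(p) = Add(-247, p)
Mul(-1, Function('M')(Function('u')(Function('J')(6)))) = Mul(-1, Add(-247, Add(25, Pow(-8, 2), Mul(27, -8)))) = Mul(-1, Add(-247, Add(25, 64, -216))) = Mul(-1, Add(-247, -127)) = Mul(-1, -374) = 374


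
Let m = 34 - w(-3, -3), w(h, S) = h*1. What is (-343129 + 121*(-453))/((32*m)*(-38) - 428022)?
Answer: 198971/236507 ≈ 0.84129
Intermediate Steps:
w(h, S) = h
m = 37 (m = 34 - 1*(-3) = 34 + 3 = 37)
(-343129 + 121*(-453))/((32*m)*(-38) - 428022) = (-343129 + 121*(-453))/((32*37)*(-38) - 428022) = (-343129 - 54813)/(1184*(-38) - 428022) = -397942/(-44992 - 428022) = -397942/(-473014) = -397942*(-1/473014) = 198971/236507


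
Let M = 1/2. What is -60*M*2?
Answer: -60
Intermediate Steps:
M = ½ ≈ 0.50000
-60*M*2 = -60*½*2 = -30*2 = -60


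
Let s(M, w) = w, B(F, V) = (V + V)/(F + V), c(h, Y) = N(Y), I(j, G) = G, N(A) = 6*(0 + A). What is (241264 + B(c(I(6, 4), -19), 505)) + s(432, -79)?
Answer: 94304345/391 ≈ 2.4119e+5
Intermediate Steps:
N(A) = 6*A
c(h, Y) = 6*Y
B(F, V) = 2*V/(F + V) (B(F, V) = (2*V)/(F + V) = 2*V/(F + V))
(241264 + B(c(I(6, 4), -19), 505)) + s(432, -79) = (241264 + 2*505/(6*(-19) + 505)) - 79 = (241264 + 2*505/(-114 + 505)) - 79 = (241264 + 2*505/391) - 79 = (241264 + 2*505*(1/391)) - 79 = (241264 + 1010/391) - 79 = 94335234/391 - 79 = 94304345/391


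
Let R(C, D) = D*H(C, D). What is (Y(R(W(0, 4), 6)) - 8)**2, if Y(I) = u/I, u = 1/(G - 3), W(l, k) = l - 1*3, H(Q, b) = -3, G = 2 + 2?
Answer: 21025/324 ≈ 64.892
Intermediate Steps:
G = 4
W(l, k) = -3 + l (W(l, k) = l - 3 = -3 + l)
R(C, D) = -3*D (R(C, D) = D*(-3) = -3*D)
u = 1 (u = 1/(4 - 3) = 1/1 = 1)
Y(I) = 1/I
(Y(R(W(0, 4), 6)) - 8)**2 = (1/(-3*6) - 8)**2 = (1/(-18) - 8)**2 = (-1/18 - 8)**2 = (-145/18)**2 = 21025/324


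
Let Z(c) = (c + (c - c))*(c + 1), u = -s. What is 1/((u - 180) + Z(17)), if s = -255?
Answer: 1/381 ≈ 0.0026247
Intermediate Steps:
u = 255 (u = -1*(-255) = 255)
Z(c) = c*(1 + c) (Z(c) = (c + 0)*(1 + c) = c*(1 + c))
1/((u - 180) + Z(17)) = 1/((255 - 180) + 17*(1 + 17)) = 1/(75 + 17*18) = 1/(75 + 306) = 1/381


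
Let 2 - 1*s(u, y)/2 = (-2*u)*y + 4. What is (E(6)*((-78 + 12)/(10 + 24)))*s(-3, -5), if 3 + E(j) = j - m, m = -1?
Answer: -7392/17 ≈ -434.82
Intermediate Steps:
s(u, y) = -4 + 4*u*y (s(u, y) = 4 - 2*((-2*u)*y + 4) = 4 - 2*(-2*u*y + 4) = 4 - 2*(4 - 2*u*y) = 4 + (-8 + 4*u*y) = -4 + 4*u*y)
E(j) = -2 + j (E(j) = -3 + (j - 1*(-1)) = -3 + (j + 1) = -3 + (1 + j) = -2 + j)
(E(6)*((-78 + 12)/(10 + 24)))*s(-3, -5) = ((-2 + 6)*((-78 + 12)/(10 + 24)))*(-4 + 4*(-3)*(-5)) = (4*(-66/34))*(-4 + 60) = (4*(-66*1/34))*56 = (4*(-33/17))*56 = -132/17*56 = -7392/17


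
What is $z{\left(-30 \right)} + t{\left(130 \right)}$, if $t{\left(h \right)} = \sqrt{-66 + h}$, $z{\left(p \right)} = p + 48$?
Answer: $26$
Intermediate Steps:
$z{\left(p \right)} = 48 + p$
$z{\left(-30 \right)} + t{\left(130 \right)} = \left(48 - 30\right) + \sqrt{-66 + 130} = 18 + \sqrt{64} = 18 + 8 = 26$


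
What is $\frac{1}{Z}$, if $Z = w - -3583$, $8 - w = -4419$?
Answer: $\frac{1}{8010} \approx 0.00012484$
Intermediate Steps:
$w = 4427$ ($w = 8 - -4419 = 8 + 4419 = 4427$)
$Z = 8010$ ($Z = 4427 - -3583 = 4427 + 3583 = 8010$)
$\frac{1}{Z} = \frac{1}{8010}$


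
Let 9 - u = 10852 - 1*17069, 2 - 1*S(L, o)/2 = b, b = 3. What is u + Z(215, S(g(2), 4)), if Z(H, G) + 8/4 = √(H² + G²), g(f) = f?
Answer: 6224 + √46229 ≈ 6439.0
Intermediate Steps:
S(L, o) = -2 (S(L, o) = 4 - 2*3 = 4 - 6 = -2)
Z(H, G) = -2 + √(G² + H²) (Z(H, G) = -2 + √(H² + G²) = -2 + √(G² + H²))
u = 6226 (u = 9 - (10852 - 1*17069) = 9 - (10852 - 17069) = 9 - 1*(-6217) = 9 + 6217 = 6226)
u + Z(215, S(g(2), 4)) = 6226 + (-2 + √((-2)² + 215²)) = 6226 + (-2 + √(4 + 46225)) = 6226 + (-2 + √46229) = 6224 + √46229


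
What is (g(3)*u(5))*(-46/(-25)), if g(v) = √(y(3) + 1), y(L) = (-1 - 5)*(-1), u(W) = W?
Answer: 46*√7/5 ≈ 24.341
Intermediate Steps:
y(L) = 6 (y(L) = -6*(-1) = 6)
g(v) = √7 (g(v) = √(6 + 1) = √7)
(g(3)*u(5))*(-46/(-25)) = (√7*5)*(-46/(-25)) = (5*√7)*(-46*(-1/25)) = (5*√7)*(46/25) = 46*√7/5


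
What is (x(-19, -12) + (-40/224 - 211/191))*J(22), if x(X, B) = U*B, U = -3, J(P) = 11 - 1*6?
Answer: 928325/5348 ≈ 173.58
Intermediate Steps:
J(P) = 5 (J(P) = 11 - 6 = 5)
x(X, B) = -3*B
(x(-19, -12) + (-40/224 - 211/191))*J(22) = (-3*(-12) + (-40/224 - 211/191))*5 = (36 + (-40*1/224 - 211*1/191))*5 = (36 + (-5/28 - 211/191))*5 = (36 - 6863/5348)*5 = (185665/5348)*5 = 928325/5348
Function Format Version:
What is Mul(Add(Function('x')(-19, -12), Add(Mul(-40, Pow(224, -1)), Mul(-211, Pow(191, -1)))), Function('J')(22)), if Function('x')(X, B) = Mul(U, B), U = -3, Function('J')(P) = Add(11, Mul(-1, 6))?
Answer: Rational(928325, 5348) ≈ 173.58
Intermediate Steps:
Function('J')(P) = 5 (Function('J')(P) = Add(11, -6) = 5)
Function('x')(X, B) = Mul(-3, B)
Mul(Add(Function('x')(-19, -12), Add(Mul(-40, Pow(224, -1)), Mul(-211, Pow(191, -1)))), Function('J')(22)) = Mul(Add(Mul(-3, -12), Add(Mul(-40, Pow(224, -1)), Mul(-211, Pow(191, -1)))), 5) = Mul(Add(36, Add(Mul(-40, Rational(1, 224)), Mul(-211, Rational(1, 191)))), 5) = Mul(Add(36, Add(Rational(-5, 28), Rational(-211, 191))), 5) = Mul(Add(36, Rational(-6863, 5348)), 5) = Mul(Rational(185665, 5348), 5) = Rational(928325, 5348)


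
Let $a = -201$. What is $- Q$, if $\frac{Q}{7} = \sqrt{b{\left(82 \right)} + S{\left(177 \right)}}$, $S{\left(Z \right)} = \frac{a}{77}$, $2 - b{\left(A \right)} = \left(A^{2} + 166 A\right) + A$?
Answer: $- \frac{i \sqrt{121061941}}{11} \approx - 1000.3 i$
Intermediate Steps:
$b{\left(A \right)} = 2 - A^{2} - 167 A$ ($b{\left(A \right)} = 2 - \left(\left(A^{2} + 166 A\right) + A\right) = 2 - \left(A^{2} + 167 A\right) = 2 - A^{2} - 167 A$)
$S{\left(Z \right)} = - \frac{201}{77}$
$Q = \frac{i \sqrt{121061941}}{11}$ ($Q = 7 \sqrt{\left(2 - 82^{2} - 13694\right) - \frac{201}{77}} = 7 \sqrt{\left(2 - 6724 - 13694\right) - \frac{201}{77}} = 7 \sqrt{-20416 - \frac{201}{77}} = 7 \sqrt{- \frac{1572233}{77}} = 7 \frac{i \sqrt{121061941}}{77} = \frac{i \sqrt{121061941}}{11} \approx 1000.3 i$)
$- Q = - \frac{i \sqrt{121061941}}{11}$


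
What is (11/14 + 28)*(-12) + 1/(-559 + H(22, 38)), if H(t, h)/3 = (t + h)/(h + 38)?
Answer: -25572901/74032 ≈ -345.43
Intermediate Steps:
H(t, h) = 3*(h + t)/(38 + h) (H(t, h) = 3*((t + h)/(h + 38)) = 3*((h + t)/(38 + h)) = 3*(h + t)/(38 + h))
(11/14 + 28)*(-12) + 1/(-559 + H(22, 38)) = (11/14 + 28)*(-12) + 1/(-559 + 3*(38 + 22)/(38 + 38)) = (11*(1/14) + 28)*(-12) + 1/(-559 + 3*60/76) = (11/14 + 28)*(-12) + 1/(-559 + 3*(1/76)*60) = (403/14)*(-12) + 1/(-559 + 45/19) = -2418/7 + 1/(-10576/19) = -2418/7 - 19/10576 = -25572901/74032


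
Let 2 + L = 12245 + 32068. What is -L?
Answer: -44311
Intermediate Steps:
L = 44311 (L = -2 + (12245 + 32068) = -2 + 44313 = 44311)
-L = -1*44311 = -44311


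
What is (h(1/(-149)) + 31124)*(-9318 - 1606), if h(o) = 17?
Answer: -340184284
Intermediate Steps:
(h(1/(-149)) + 31124)*(-9318 - 1606) = (17 + 31124)*(-9318 - 1606) = 31141*(-10924) = -340184284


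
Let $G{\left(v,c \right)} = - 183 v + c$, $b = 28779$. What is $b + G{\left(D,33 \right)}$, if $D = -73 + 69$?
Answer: $29544$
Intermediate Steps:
$D = -4$
$G{\left(v,c \right)} = c - 183 v$
$b + G{\left(D,33 \right)} = 28779 + \left(33 - -732\right) = 28779 + \left(33 + 732\right) = 28779 + 765 = 29544$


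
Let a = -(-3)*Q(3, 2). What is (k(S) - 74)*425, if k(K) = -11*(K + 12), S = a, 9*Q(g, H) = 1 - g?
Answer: -253300/3 ≈ -84433.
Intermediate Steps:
Q(g, H) = ⅑ - g/9 (Q(g, H) = (1 - g)/9 = ⅑ - g/9)
a = -⅔ (a = -(-3)*(⅑ - ⅑*3) = -(-3)*(⅑ - ⅓) = -(-3)*(-2)/9 = -1*⅔ = -⅔ ≈ -0.66667)
S = -⅔ ≈ -0.66667
k(K) = -132 - 11*K (k(K) = -11*(12 + K) = -132 - 11*K)
(k(S) - 74)*425 = ((-132 - 11*(-⅔)) - 74)*425 = ((-132 + 22/3) - 74)*425 = (-374/3 - 74)*425 = -596/3*425 = -253300/3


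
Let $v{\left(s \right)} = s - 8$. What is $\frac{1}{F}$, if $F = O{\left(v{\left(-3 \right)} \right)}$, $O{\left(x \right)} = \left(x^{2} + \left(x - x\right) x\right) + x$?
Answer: $\frac{1}{110} \approx 0.0090909$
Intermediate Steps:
$v{\left(s \right)} = -8 + s$ ($v{\left(s \right)} = s - 8 = -8 + s$)
$O{\left(x \right)} = x + x^{2}$ ($O{\left(x \right)} = \left(x^{2} + 0 x\right) + x = \left(x^{2} + 0\right) + x = x^{2} + x = x + x^{2}$)
$F = 110$ ($F = \left(-8 - 3\right) \left(1 - 11\right) = - 11 \left(1 - 11\right) = \left(-11\right) \left(-10\right) = 110$)
$\frac{1}{F} = \frac{1}{110}$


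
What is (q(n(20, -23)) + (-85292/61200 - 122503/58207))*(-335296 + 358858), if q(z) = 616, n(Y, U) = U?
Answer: 42001489517603/2910350 ≈ 1.4432e+7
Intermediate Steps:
(q(n(20, -23)) + (-85292/61200 - 122503/58207))*(-335296 + 358858) = (616 + (-85292/61200 - 122503/58207))*(-335296 + 358858) = (616 + (-85292*1/61200 - 122503*1/58207))*23562 = (616 + (-21323/15300 - 122503/58207))*23562 = (616 - 3115443761/890567100)*23562 = (545473889839/890567100)*23562 = 42001489517603/2910350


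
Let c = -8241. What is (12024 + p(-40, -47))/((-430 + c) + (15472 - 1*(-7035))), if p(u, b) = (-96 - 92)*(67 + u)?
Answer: 579/1153 ≈ 0.50217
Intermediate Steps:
p(u, b) = -12596 - 188*u (p(u, b) = -188*(67 + u) = -12596 - 188*u)
(12024 + p(-40, -47))/((-430 + c) + (15472 - 1*(-7035))) = (12024 + (-12596 - 188*(-40)))/((-430 - 8241) + (15472 - 1*(-7035))) = (12024 + (-12596 + 7520))/(-8671 + (15472 + 7035)) = (12024 - 5076)/(-8671 + 22507) = 6948/13836 = 6948*(1/13836) = 579/1153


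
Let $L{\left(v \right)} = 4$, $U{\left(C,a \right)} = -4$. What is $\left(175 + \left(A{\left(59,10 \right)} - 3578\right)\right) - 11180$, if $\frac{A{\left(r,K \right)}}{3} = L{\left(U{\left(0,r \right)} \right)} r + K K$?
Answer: $-13575$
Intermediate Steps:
$A{\left(r,K \right)} = 3 K^{2} + 12 r$ ($A{\left(r,K \right)} = 3 \left(4 r + K K\right) = 3 \left(4 r + K^{2}\right) = 3 \left(K^{2} + 4 r\right) = 3 K^{2} + 12 r$)
$\left(175 + \left(A{\left(59,10 \right)} - 3578\right)\right) - 11180 = \left(175 - \left(2870 - 300\right)\right) - 11180 = \left(175 + \left(\left(3 \cdot 100 + 708\right) - 3578\right)\right) - 11180 = \left(175 + \left(\left(300 + 708\right) - 3578\right)\right) - 11180 = \left(175 + \left(1008 - 3578\right)\right) - 11180 = \left(175 - 2570\right) - 11180 = -2395 - 11180 = -13575$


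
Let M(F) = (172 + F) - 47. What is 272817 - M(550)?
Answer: 272142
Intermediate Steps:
M(F) = 125 + F
272817 - M(550) = 272817 - (125 + 550) = 272817 - 1*675 = 272817 - 675 = 272142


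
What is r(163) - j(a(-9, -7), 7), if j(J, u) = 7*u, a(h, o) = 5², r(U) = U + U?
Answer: 277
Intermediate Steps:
r(U) = 2*U
a(h, o) = 25
r(163) - j(a(-9, -7), 7) = 2*163 - 7*7 = 326 - 1*49 = 326 - 49 = 277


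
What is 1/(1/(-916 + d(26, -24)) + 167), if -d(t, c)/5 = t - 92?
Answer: 586/97861 ≈ 0.0059881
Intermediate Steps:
d(t, c) = 460 - 5*t (d(t, c) = -5*(t - 92) = -5*(-92 + t) = 460 - 5*t)
1/(1/(-916 + d(26, -24)) + 167) = 1/(1/(-916 + (460 - 5*26)) + 167) = 1/(1/(-916 + (460 - 130)) + 167) = 1/(1/(-916 + 330) + 167) = 1/(1/(-586) + 167) = 1/(-1/586 + 167) = 1/(97861/586) = 586/97861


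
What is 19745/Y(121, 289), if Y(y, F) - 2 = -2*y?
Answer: -3949/48 ≈ -82.271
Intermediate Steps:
Y(y, F) = 2 - 2*y
19745/Y(121, 289) = 19745/(2 - 2*121) = 19745/(2 - 242) = 19745/(-240) = 19745*(-1/240) = -3949/48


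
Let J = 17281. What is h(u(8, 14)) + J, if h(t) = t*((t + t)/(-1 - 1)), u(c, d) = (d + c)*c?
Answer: -13695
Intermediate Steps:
u(c, d) = c*(c + d) (u(c, d) = (c + d)*c = c*(c + d))
h(t) = -t² (h(t) = t*((2*t)/(-2)) = t*((2*t)*(-½)) = t*(-t) = -t²)
h(u(8, 14)) + J = -(8*(8 + 14))² + 17281 = -(8*22)² + 17281 = -1*176² + 17281 = -1*30976 + 17281 = -30976 + 17281 = -13695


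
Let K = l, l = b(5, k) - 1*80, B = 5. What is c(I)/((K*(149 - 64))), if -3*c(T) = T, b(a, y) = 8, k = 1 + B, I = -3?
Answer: -1/6120 ≈ -0.00016340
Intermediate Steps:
k = 6 (k = 1 + 5 = 6)
c(T) = -T/3
l = -72 (l = 8 - 1*80 = 8 - 80 = -72)
K = -72
c(I)/((K*(149 - 64))) = (-⅓*(-3))/((-72*(149 - 64))) = 1/(-72*85) = 1/(-6120) = 1*(-1/6120) = -1/6120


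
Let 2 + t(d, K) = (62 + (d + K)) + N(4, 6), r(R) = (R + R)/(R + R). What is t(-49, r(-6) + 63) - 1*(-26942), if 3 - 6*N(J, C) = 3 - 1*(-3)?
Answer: 54033/2 ≈ 27017.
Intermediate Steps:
r(R) = 1 (r(R) = (2*R)/((2*R)) = (2*R)*(1/(2*R)) = 1)
N(J, C) = -1/2 (N(J, C) = 1/2 - (3 - 1*(-3))/6 = 1/2 - (3 + 3)/6 = 1/2 - 1/6*6 = 1/2 - 1 = -1/2)
t(d, K) = 119/2 + K + d (t(d, K) = -2 + ((62 + (d + K)) - 1/2) = -2 + ((62 + (K + d)) - 1/2) = -2 + ((62 + K + d) - 1/2) = -2 + (123/2 + K + d) = 119/2 + K + d)
t(-49, r(-6) + 63) - 1*(-26942) = (119/2 + (1 + 63) - 49) - 1*(-26942) = (119/2 + 64 - 49) + 26942 = 149/2 + 26942 = 54033/2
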